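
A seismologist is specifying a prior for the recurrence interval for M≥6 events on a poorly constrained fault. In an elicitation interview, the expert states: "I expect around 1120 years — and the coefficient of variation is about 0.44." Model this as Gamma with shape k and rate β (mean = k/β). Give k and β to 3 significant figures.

For Gamma(k, rate β): mean = k/β, variance = k/β², so CV = 1/√k.
CV = 0.44, hence k = 1/CV² = 5.17.
Then β = k/mean = 5.17/1120 = 0.00461.

k ≈ 5.17, β ≈ 0.00461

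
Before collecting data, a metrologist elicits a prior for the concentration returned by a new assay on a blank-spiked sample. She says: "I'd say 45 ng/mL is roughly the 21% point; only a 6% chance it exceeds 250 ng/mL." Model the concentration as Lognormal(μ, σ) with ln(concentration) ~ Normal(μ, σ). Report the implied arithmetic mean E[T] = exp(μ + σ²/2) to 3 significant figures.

E[T] ≈ 105 ng/mL

If T ~ Lognormal(μ,σ) then ln T ~ Normal(μ,σ), so the p-quantile of ln T is μ + z_p·σ.
ln(45) = 3.807 and ln(250) = 5.521; z_{0.21} = -0.8064, z_{0.94} = 1.555.
σ = (5.521 − 3.807)/(1.555 − (-0.8064)) = 0.726.
μ = 3.807 − (-0.8064)·0.726 = 4.392.
E[T] = exp(μ + σ²/2) = exp(4.392 + 0.2637) = 105 ng/mL.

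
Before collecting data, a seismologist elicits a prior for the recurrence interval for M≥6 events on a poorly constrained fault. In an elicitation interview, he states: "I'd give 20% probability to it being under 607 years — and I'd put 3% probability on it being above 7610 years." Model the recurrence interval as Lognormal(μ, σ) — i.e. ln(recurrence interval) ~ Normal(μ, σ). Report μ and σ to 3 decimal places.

μ ≈ 7.190, σ ≈ 0.929

If T ~ Lognormal(μ,σ) then ln T ~ Normal(μ,σ), so the p-quantile of ln T is μ + z_p·σ.
ln(607) = 6.409 and ln(7610) = 8.937; z_{0.2} = -0.8416, z_{0.97} = 1.881.
σ = (8.937 − 6.409)/(1.881 − (-0.8416)) = 0.929.
μ = 6.409 − (-0.8416)·0.929 = 7.190.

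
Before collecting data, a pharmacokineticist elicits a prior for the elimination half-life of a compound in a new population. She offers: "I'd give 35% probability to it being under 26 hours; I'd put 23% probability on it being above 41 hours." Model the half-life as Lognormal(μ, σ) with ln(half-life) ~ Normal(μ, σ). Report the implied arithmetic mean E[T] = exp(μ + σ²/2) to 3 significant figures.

If T ~ Lognormal(μ,σ) then ln T ~ Normal(μ,σ), so the p-quantile of ln T is μ + z_p·σ.
ln(26) = 3.258 and ln(41) = 3.714; z_{0.35} = -0.3853, z_{0.77} = 0.7388.
σ = (3.714 − 3.258)/(0.7388 − (-0.3853)) = 0.405.
μ = 3.258 − (-0.3853)·0.405 = 3.414.
E[T] = exp(μ + σ²/2) = exp(3.414 + 0.0821) = 33 hours.

E[T] ≈ 33 hours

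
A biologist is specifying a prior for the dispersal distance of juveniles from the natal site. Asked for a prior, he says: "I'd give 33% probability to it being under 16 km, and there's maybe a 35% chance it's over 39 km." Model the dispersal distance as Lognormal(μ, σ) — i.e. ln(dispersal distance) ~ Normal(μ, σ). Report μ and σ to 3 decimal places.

μ ≈ 3.248, σ ≈ 1.080

If T ~ Lognormal(μ,σ) then ln T ~ Normal(μ,σ), so the p-quantile of ln T is μ + z_p·σ.
ln(16) = 2.773 and ln(39) = 3.664; z_{0.33} = -0.4399, z_{0.65} = 0.3853.
σ = (3.664 − 2.773)/(0.3853 − (-0.4399)) = 1.080.
μ = 2.773 − (-0.4399)·1.080 = 3.248.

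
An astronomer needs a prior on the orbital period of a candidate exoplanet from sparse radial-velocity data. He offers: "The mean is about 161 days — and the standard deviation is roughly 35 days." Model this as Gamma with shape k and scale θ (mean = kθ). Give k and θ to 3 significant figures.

k ≈ 21.2, θ ≈ 7.61

For Gamma(k, scale θ): mean = kθ, variance = kθ², so CV = 1/√k.
CV = SD/mean = 35/161 = 0.2174, hence k = 1/CV² = 21.2.
Then θ = mean/k = 161/21.2 = 7.61.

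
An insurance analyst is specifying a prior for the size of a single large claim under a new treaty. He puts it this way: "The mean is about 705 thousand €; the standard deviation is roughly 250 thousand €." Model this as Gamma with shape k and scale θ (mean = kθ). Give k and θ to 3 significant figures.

For Gamma(k, scale θ): mean = kθ, variance = kθ², so CV = 1/√k.
CV = SD/mean = 250/705 = 0.3546, hence k = 1/CV² = 7.95.
Then θ = mean/k = 705/7.95 = 88.7.

k ≈ 7.95, θ ≈ 88.7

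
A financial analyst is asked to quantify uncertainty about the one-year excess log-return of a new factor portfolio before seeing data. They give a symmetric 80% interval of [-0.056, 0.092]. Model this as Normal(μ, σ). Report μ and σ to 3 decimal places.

A symmetric 80% interval runs μ ± z·σ with z = 1.282.
Half-width = 0.074, so σ = 0.074/1.282 = 0.058.
μ is the interval midpoint, 0.018.

μ = 0.018, σ = 0.058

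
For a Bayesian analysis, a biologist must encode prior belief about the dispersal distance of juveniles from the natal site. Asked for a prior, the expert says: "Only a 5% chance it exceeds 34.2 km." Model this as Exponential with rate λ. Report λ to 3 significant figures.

P(T > 34.2) = e^(−λ·34.2) = 0.05, so λ = −ln(0.05)/34.2 = 0.0876.

λ ≈ 0.0876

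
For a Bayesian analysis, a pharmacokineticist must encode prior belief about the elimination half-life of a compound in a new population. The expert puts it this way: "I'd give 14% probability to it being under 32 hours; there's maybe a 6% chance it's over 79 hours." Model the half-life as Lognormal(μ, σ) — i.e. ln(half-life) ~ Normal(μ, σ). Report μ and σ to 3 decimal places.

μ ≈ 3.836, σ ≈ 0.343

If T ~ Lognormal(μ,σ) then ln T ~ Normal(μ,σ), so the p-quantile of ln T is μ + z_p·σ.
ln(32) = 3.466 and ln(79) = 4.369; z_{0.14} = -1.08, z_{0.94} = 1.555.
σ = (4.369 − 3.466)/(1.555 − (-1.08)) = 0.343.
μ = 3.466 − (-1.08)·0.343 = 3.836.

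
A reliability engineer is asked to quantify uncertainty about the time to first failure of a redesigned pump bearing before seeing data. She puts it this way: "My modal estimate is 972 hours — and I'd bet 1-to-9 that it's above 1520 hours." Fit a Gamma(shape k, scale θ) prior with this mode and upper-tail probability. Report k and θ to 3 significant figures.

Gamma(k,θ) with k>1 has mode (k−1)θ, so θ = 972/(k−1).
Need P(X < 1520) = 0.9 with θ tied to k this way. Start at k = 2, θ = 972: P(X<1520) ≈ 0.463.
Too low — raise k to concentrate. Iterating converges to k ≈ 10.4.
Then θ = 972/(10.4−1) ≈ 104.

k ≈ 10.4, θ ≈ 104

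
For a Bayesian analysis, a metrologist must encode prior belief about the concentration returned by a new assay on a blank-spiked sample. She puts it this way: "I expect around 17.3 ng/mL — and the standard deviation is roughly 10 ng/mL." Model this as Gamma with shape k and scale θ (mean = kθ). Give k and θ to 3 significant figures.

For Gamma(k, scale θ): mean = kθ, variance = kθ², so CV = 1/√k.
CV = SD/mean = 10/17.3 = 0.578, hence k = 1/CV² = 2.99.
Then θ = mean/k = 17.3/2.99 = 5.78.

k ≈ 2.99, θ ≈ 5.78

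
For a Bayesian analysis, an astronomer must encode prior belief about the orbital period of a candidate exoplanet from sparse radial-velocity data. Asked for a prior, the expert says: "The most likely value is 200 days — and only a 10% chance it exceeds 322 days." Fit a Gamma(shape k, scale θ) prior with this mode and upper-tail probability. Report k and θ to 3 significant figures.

Gamma(k,θ) with k>1 has mode (k−1)θ, so θ = 200/(k−1).
Need P(X < 322) = 0.9 with θ tied to k this way. Start at k = 2, θ = 200: P(X<322) ≈ 0.478.
Too low — raise k to concentrate. Iterating converges to k ≈ 9.29.
Then θ = 200/(9.29−1) ≈ 24.1.

k ≈ 9.29, θ ≈ 24.1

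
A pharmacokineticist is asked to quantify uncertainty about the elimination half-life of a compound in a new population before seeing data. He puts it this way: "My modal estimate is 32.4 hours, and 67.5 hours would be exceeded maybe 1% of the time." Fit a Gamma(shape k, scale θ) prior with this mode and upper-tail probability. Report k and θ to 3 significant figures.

k ≈ 10, θ ≈ 3.58

Gamma(k,θ) with k>1 has mode (k−1)θ, so θ = 32.4/(k−1).
Need P(X < 67.5) = 0.99 with θ tied to k this way. Start at k = 2, θ = 32.4: P(X<67.5) ≈ 0.616.
Too low — raise k to concentrate. Iterating converges to k ≈ 10.
Then θ = 32.4/(10−1) ≈ 3.58.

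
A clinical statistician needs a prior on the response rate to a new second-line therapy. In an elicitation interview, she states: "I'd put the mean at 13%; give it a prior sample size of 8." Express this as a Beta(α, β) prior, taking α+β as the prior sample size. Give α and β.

Under the effective-sample-size interpretation, Beta(α, β) has prior mean α/(α+β) and prior sample size α+β.
So α+β = 8 and α/(α+β) = 0.13, giving α = 0.13·8 = 1.04 and β = 8 − 1.04 = 6.96.

α = 1.04, β = 6.96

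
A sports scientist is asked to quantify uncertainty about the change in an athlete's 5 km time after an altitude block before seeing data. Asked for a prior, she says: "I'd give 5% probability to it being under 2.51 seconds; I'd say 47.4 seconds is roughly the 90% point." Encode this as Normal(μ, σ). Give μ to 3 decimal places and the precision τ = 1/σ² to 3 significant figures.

μ = 27.741, τ = 0.00425

The p-quantile of Normal(μ,σ) is μ + z_p·σ, with z_{0.05} = -1.645 and z_{0.9} = 1.282.
Eliminate σ: μ = (z₂·x₁ − z₁·x₂)/(z₂ − z₁) = (1.282·2.51 − (-1.645)·47.4)/2.926 = 27.741.
Then σ = (x₂ − x₁)/(z₂ − z₁) = (47.4 − 2.51)/2.926 = 15.340.
Precision τ = 1/σ² = 1/15.34² = 0.00425.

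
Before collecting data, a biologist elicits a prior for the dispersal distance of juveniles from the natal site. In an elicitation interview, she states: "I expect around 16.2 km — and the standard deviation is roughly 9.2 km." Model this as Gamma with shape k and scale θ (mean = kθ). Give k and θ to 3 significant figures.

k ≈ 3.1, θ ≈ 5.22

For Gamma(k, scale θ): mean = kθ, variance = kθ², so CV = 1/√k.
CV = SD/mean = 9.2/16.2 = 0.5679, hence k = 1/CV² = 3.1.
Then θ = mean/k = 16.2/3.1 = 5.22.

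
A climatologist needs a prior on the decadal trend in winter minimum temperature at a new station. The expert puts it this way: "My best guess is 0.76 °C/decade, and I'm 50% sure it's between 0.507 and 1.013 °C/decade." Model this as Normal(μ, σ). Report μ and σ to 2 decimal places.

A symmetric 50% interval runs μ ± z·σ with z = 0.6745.
Half-width = 0.253, so σ = 0.253/0.6745 = 0.38.
μ is the stated best guess, 0.76.

μ = 0.76, σ = 0.38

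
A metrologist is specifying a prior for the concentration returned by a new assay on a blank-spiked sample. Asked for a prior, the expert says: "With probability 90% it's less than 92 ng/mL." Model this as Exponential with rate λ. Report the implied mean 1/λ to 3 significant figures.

mean ≈ 40 ng/mL

P(T < 92.0) = 1 − e^(−λ·92.0) = 0.9, so λ = −ln(1−0.9)/92.0 = −ln(0.1)/92.0 = 0.025.
Mean = 1/λ = 40 ng/mL.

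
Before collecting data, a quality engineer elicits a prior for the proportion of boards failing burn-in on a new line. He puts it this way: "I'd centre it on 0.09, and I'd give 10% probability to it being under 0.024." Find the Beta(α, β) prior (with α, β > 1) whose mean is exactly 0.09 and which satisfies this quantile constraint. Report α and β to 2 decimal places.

With mean 0.09 fixed, write α = 0.09s, β = 0.91s where s = α+β.
Need P(θ < 0.024) = 0.1 under Beta(0.09s, 0.91s). Normal approximation: (q−m)/√(m(1−m)/s) ≈ z_{0.1} = -1.28, so s ≈ 0.09·0.91·(-1.28)²/(0.024−0.09)² = 30.9.
At s = 30.9: P(θ<0.024) ≈ 0.050. Adjusting to match 0.1 gives s ≈ 20.96.
So α = 0.09·20.96 ≈ 1.89, β = 0.91·20.96 ≈ 19.08.

α ≈ 1.89, β ≈ 19.08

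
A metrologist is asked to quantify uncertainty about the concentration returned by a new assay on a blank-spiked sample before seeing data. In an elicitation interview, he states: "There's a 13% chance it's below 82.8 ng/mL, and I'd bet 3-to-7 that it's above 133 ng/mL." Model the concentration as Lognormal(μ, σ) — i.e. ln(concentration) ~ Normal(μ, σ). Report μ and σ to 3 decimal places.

μ ≈ 4.740, σ ≈ 0.287

If T ~ Lognormal(μ,σ) then ln T ~ Normal(μ,σ), so the p-quantile of ln T is μ + z_p·σ.
ln(82.8) = 4.416 and ln(133) = 4.89; z_{0.13} = -1.126, z_{0.7} = 0.5244.
σ = (4.89 − 4.416)/(0.5244 − (-1.126)) = 0.287.
μ = 4.416 − (-1.126)·0.287 = 4.740.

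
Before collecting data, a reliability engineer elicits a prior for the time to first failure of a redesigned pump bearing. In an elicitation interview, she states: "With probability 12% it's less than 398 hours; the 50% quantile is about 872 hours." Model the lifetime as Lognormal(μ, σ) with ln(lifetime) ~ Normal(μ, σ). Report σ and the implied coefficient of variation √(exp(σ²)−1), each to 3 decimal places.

σ ≈ 0.668, CV ≈ 0.749

If T ~ Lognormal(μ,σ) then ln T ~ Normal(μ,σ), so the p-quantile of ln T is μ + z_p·σ.
ln(398) = 5.986 and ln(872) = 6.771; z_{0.12} = -1.175, z_{0.5} = 0.
σ = (6.771 − 5.986)/(0 − (-1.175)) = 0.668.
μ = 5.986 − (-1.175)·0.668 = 6.771.
CV = √(exp(σ²)−1) = √(exp(0.4456)−1) = 0.749.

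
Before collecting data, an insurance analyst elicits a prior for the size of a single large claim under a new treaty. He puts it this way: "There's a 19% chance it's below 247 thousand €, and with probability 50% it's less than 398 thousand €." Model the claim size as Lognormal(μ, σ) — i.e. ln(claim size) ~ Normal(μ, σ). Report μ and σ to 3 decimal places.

If T ~ Lognormal(μ,σ) then ln T ~ Normal(μ,σ), so the p-quantile of ln T is μ + z_p·σ.
ln(247) = 5.509 and ln(398) = 5.986; z_{0.19} = -0.8779, z_{0.5} = 0.
σ = (5.986 − 5.509)/(0 − (-0.8779)) = 0.543.
μ = 5.509 − (-0.8779)·0.543 = 5.986.

μ ≈ 5.986, σ ≈ 0.543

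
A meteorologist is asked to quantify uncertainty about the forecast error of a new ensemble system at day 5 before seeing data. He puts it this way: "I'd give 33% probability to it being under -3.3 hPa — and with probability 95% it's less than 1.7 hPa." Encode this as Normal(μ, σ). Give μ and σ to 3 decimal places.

μ = -2.245, σ = 2.398

The p-quantile of Normal(μ,σ) is μ + z_p·σ, with z_{0.33} = -0.4399 and z_{0.95} = 1.645.
Eliminate σ: μ = (z₂·x₁ − z₁·x₂)/(z₂ − z₁) = (1.645·-3.3 − (-0.4399)·1.7)/2.085 = -2.245.
Then σ = (x₂ − x₁)/(z₂ − z₁) = (1.7 − -3.3)/2.085 = 2.398.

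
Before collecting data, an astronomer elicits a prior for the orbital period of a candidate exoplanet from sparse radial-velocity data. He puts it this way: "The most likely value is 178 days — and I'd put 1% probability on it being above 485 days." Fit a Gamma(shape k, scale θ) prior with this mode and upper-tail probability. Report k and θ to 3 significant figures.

Gamma(k,θ) with k>1 has mode (k−1)θ, so θ = 178/(k−1).
Need P(X < 485) = 0.99 with θ tied to k this way. Start at k = 2, θ = 178: P(X<485) ≈ 0.756.
Too low — raise k to concentrate. Iterating converges to k ≈ 5.58.
Then θ = 178/(5.58−1) ≈ 38.8.

k ≈ 5.58, θ ≈ 38.8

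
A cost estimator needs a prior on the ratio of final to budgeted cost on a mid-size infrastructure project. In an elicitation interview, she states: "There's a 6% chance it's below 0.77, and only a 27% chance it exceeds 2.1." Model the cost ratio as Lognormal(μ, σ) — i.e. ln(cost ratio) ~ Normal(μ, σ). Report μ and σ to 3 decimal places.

μ ≈ 0.458, σ ≈ 0.463

If T ~ Lognormal(μ,σ) then ln T ~ Normal(μ,σ), so the p-quantile of ln T is μ + z_p·σ.
ln(0.77) = -0.2614 and ln(2.1) = 0.7419; z_{0.06} = -1.555, z_{0.73} = 0.6128.
σ = (0.7419 − -0.2614)/(0.6128 − (-1.555)) = 0.463.
μ = -0.2614 − (-1.555)·0.463 = 0.458.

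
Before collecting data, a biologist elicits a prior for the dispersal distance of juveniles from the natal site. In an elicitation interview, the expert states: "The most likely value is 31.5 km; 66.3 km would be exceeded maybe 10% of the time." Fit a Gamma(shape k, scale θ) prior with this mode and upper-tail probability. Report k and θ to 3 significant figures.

Gamma(k,θ) with k>1 has mode (k−1)θ, so θ = 31.5/(k−1).
Need P(X < 66.3) = 0.9 with θ tied to k this way. Start at k = 2, θ = 31.5: P(X<66.3) ≈ 0.622.
Too low — raise k to concentrate. Iterating converges to k ≈ 4.47.
Then θ = 31.5/(4.47−1) ≈ 9.08.

k ≈ 4.47, θ ≈ 9.08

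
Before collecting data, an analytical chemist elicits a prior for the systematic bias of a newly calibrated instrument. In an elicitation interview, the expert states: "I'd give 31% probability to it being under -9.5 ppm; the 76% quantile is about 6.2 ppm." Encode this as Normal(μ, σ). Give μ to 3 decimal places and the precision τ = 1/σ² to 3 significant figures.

For Normal(μ,σ), the p-quantile is μ + z_p·σ. Here z_{0.31} = -0.4959, z_{0.76} = 0.7063.
So -9.5 = μ − 0.4959σ and 6.2 = μ + 0.7063σ.
Subtracting: σ = (6.2 − -9.5)/(0.7063 − (-0.4959)) = 13.060.
Then μ = -9.5 − (-0.4959)·13.060 = -3.024.
Precision τ = 1/σ² = 1/13.06² = 0.00586.

μ = -3.024, τ = 0.00586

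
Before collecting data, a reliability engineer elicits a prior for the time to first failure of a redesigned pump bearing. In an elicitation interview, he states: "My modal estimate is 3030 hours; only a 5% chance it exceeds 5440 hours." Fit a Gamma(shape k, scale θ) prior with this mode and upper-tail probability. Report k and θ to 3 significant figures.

k ≈ 9.14, θ ≈ 372

Gamma(k,θ) with k>1 has mode (k−1)θ, so θ = 3030/(k−1).
Need P(X < 5440) = 0.95 with θ tied to k this way. Start at k = 2, θ = 3030: P(X<5440) ≈ 0.536.
Too low — raise k to concentrate. Iterating converges to k ≈ 9.14.
Then θ = 3030/(9.14−1) ≈ 372.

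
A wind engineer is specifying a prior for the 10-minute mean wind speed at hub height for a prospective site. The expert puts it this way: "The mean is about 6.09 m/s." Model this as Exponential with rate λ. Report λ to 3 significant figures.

Exponential mean = 1/λ, so λ = 1/6.09 = 0.164.

λ ≈ 0.164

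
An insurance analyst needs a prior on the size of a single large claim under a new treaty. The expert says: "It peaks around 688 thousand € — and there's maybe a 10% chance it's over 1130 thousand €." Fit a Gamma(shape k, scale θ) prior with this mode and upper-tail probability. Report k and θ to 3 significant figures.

Gamma(k,θ) with k>1 has mode (k−1)θ, so θ = 688/(k−1).
Need P(X < 1130) = 0.9 with θ tied to k this way. Start at k = 2, θ = 688: P(X<1130) ≈ 0.489.
Too low — raise k to concentrate. Iterating converges to k ≈ 8.66.
Then θ = 688/(8.66−1) ≈ 89.8.

k ≈ 8.66, θ ≈ 89.8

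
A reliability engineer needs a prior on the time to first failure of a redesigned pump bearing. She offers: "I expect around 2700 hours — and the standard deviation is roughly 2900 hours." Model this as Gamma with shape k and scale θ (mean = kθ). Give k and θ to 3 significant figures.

k ≈ 0.867, θ ≈ 3110

For Gamma(k, scale θ): mean = kθ, variance = kθ², so CV = 1/√k.
CV = SD/mean = 2900/2700 = 1.074, hence k = 1/CV² = 0.867.
Then θ = mean/k = 2700/0.867 = 3110.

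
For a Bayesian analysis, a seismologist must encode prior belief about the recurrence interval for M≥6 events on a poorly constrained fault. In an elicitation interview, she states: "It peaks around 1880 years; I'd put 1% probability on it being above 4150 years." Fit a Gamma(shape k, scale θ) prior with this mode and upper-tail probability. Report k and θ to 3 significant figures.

Gamma(k,θ) with k>1 has mode (k−1)θ, so θ = 1880/(k−1).
Need P(X < 4150) = 0.99 with θ tied to k this way. Start at k = 2, θ = 1880: P(X<4150) ≈ 0.647.
Too low — raise k to concentrate. Iterating converges to k ≈ 8.68.
Then θ = 1880/(8.68−1) ≈ 245.

k ≈ 8.68, θ ≈ 245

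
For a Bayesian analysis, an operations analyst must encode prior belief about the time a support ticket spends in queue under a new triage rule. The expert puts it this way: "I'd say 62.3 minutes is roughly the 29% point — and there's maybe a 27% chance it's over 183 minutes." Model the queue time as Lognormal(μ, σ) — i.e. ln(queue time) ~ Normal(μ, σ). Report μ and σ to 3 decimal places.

μ ≈ 4.643, σ ≈ 0.924

If T ~ Lognormal(μ,σ) then ln T ~ Normal(μ,σ), so the p-quantile of ln T is μ + z_p·σ.
ln(62.3) = 4.132 and ln(183) = 5.209; z_{0.29} = -0.5534, z_{0.73} = 0.6128.
σ = (5.209 − 4.132)/(0.6128 − (-0.5534)) = 0.924.
μ = 4.132 − (-0.5534)·0.924 = 4.643.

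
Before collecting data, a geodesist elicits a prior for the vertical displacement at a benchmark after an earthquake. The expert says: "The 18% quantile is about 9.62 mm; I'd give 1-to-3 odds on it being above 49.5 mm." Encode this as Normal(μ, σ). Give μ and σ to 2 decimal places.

μ = 32.58, σ = 25.08

For Normal(μ,σ), the p-quantile is μ + z_p·σ. Here z_{0.18} = -0.9154, z_{0.75} = 0.6745.
So 9.62 = μ − 0.9154σ and 49.5 = μ + 0.6745σ.
Subtracting: σ = (49.5 − 9.62)/(0.6745 − (-0.9154)) = 25.08.
Then μ = 9.62 − (-0.9154)·25.08 = 32.58.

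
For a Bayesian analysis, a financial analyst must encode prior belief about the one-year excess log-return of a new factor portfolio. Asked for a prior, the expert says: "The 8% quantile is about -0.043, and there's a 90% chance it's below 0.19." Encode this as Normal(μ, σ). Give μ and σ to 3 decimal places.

For Normal(μ,σ), the p-quantile is μ + z_p·σ. Here z_{0.08} = -1.405, z_{0.9} = 1.282.
So -0.043 = μ − 1.405σ and 0.19 = μ + 1.282σ.
Subtracting: σ = (0.19 − -0.043)/(1.282 − (-1.405)) = 0.087.
Then μ = -0.043 − (-1.405)·0.087 = 0.079.

μ = 0.079, σ = 0.087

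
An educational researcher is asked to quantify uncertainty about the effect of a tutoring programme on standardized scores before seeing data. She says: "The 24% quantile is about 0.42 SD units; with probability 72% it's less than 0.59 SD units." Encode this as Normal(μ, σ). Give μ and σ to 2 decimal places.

For Normal(μ,σ), the p-quantile is μ + z_p·σ. Here z_{0.24} = -0.7063, z_{0.72} = 0.5828.
So 0.42 = μ − 0.7063σ and 0.59 = μ + 0.5828σ.
Subtracting: σ = (0.59 − 0.42)/(0.5828 − (-0.7063)) = 0.13.
Then μ = 0.42 − (-0.7063)·0.13 = 0.51.

μ = 0.51, σ = 0.13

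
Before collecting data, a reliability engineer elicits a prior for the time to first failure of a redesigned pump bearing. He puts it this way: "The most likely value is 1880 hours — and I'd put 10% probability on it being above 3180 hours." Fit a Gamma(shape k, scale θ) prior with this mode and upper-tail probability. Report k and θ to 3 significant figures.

k ≈ 7.85, θ ≈ 275

Gamma(k,θ) with k>1 has mode (k−1)θ, so θ = 1880/(k−1).
Need P(X < 3180) = 0.9 with θ tied to k this way. Start at k = 2, θ = 1880: P(X<3180) ≈ 0.504.
Too low — raise k to concentrate. Iterating converges to k ≈ 7.85.
Then θ = 1880/(7.85−1) ≈ 275.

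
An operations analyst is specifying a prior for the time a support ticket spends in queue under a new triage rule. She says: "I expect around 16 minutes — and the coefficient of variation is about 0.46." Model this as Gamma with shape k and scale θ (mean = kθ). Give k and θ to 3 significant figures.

For Gamma(k, scale θ): mean = kθ, variance = kθ², so CV = 1/√k.
CV = 0.46, hence k = 1/CV² = 4.73.
Then θ = mean/k = 16/4.73 = 3.39.

k ≈ 4.73, θ ≈ 3.39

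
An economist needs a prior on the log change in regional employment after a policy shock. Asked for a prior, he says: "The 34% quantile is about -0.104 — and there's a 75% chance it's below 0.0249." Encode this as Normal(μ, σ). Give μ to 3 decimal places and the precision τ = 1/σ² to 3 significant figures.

μ = -0.055, τ = 71.1

For Normal(μ,σ), the p-quantile is μ + z_p·σ. Here z_{0.34} = -0.4125, z_{0.75} = 0.6745.
So -0.104 = μ − 0.4125σ and 0.0249 = μ + 0.6745σ.
Subtracting: σ = (0.0249 − -0.104)/(0.6745 − (-0.4125)) = 0.119.
Then μ = -0.104 − (-0.4125)·0.119 = -0.055.
Precision τ = 1/σ² = 1/0.1186² = 71.1.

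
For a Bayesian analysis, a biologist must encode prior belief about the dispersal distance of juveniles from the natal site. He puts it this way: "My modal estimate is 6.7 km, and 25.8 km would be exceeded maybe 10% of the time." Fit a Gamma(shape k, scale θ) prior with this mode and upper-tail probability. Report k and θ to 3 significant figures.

Gamma(k,θ) with k>1 has mode (k−1)θ, so θ = 6.7/(k−1).
Need P(X < 25.8) = 0.9 with θ tied to k this way. Start at k = 2, θ = 6.7: P(X<25.8) ≈ 0.897.
Too low — raise k to concentrate. Iterating converges to k ≈ 2.02.
Then θ = 6.7/(2.02−1) ≈ 6.59.

k ≈ 2.02, θ ≈ 6.59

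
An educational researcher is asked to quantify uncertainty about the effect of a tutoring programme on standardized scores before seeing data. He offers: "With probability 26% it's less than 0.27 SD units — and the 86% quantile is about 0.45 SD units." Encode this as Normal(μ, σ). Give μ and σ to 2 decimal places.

μ = 0.34, σ = 0.10

The p-quantile of Normal(μ,σ) is μ + z_p·σ, with z_{0.26} = -0.6433 and z_{0.86} = 1.08.
Eliminate σ: μ = (z₂·x₁ − z₁·x₂)/(z₂ − z₁) = (1.08·0.27 − (-0.6433)·0.45)/1.724 = 0.34.
Then σ = (x₂ − x₁)/(z₂ − z₁) = (0.45 − 0.27)/1.724 = 0.10.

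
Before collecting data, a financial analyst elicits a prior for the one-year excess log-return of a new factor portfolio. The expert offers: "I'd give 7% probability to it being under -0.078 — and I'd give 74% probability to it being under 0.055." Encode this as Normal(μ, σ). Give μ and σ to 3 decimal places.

μ = 0.015, σ = 0.063

The p-quantile of Normal(μ,σ) is μ + z_p·σ, with z_{0.07} = -1.476 and z_{0.74} = 0.6433.
Eliminate σ: μ = (z₂·x₁ − z₁·x₂)/(z₂ − z₁) = (0.6433·-0.078 − (-1.476)·0.055)/2.119 = 0.015.
Then σ = (x₂ − x₁)/(z₂ − z₁) = (0.055 − -0.078)/2.119 = 0.063.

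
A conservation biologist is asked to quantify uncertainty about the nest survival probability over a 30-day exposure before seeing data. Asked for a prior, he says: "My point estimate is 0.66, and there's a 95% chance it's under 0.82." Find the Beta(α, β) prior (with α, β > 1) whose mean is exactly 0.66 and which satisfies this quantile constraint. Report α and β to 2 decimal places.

α ≈ 13.33, β ≈ 6.87

With mean 0.66 fixed, write α = 0.66s, β = 0.34s where s = α+β.
Need P(θ < 0.82) = 0.95 under Beta(0.66s, 0.34s). Normal approximation: (q−m)/√(m(1−m)/s) ≈ z_{0.95} = 1.64, so s ≈ 0.66·0.34·(1.64)²/(0.82−0.66)² = 23.7.
At s = 23.7: P(θ<0.82) ≈ 0.964. Adjusting to match 0.95 gives s ≈ 20.19.
So α = 0.66·20.19 ≈ 13.33, β = 0.34·20.19 ≈ 6.87.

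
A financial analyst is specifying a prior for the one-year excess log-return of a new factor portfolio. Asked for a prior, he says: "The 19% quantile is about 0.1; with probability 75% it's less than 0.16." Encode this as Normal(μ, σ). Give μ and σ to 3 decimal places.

The p-quantile of Normal(μ,σ) is μ + z_p·σ, with z_{0.19} = -0.8779 and z_{0.75} = 0.6745.
Eliminate σ: μ = (z₂·x₁ − z₁·x₂)/(z₂ − z₁) = (0.6745·0.1 − (-0.8779)·0.16)/1.552 = 0.134.
Then σ = (x₂ − x₁)/(z₂ − z₁) = (0.16 − 0.1)/1.552 = 0.039.

μ = 0.134, σ = 0.039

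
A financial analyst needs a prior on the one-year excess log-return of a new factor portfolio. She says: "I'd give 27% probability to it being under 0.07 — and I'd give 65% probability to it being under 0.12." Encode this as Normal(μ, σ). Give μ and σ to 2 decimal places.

μ = 0.10, σ = 0.05

The p-quantile of Normal(μ,σ) is μ + z_p·σ, with z_{0.27} = -0.6128 and z_{0.65} = 0.3853.
Eliminate σ: μ = (z₂·x₁ − z₁·x₂)/(z₂ − z₁) = (0.3853·0.07 − (-0.6128)·0.12)/0.9981 = 0.10.
Then σ = (x₂ − x₁)/(z₂ − z₁) = (0.12 − 0.07)/0.9981 = 0.05.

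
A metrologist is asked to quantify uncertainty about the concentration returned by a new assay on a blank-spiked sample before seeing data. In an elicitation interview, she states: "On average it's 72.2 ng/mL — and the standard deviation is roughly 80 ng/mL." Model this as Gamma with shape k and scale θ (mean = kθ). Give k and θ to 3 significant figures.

k ≈ 0.815, θ ≈ 88.6

For Gamma(k, scale θ): mean = kθ, variance = kθ², so CV = 1/√k.
CV = SD/mean = 80/72.2 = 1.108, hence k = 1/CV² = 0.815.
Then θ = mean/k = 72.2/0.815 = 88.6.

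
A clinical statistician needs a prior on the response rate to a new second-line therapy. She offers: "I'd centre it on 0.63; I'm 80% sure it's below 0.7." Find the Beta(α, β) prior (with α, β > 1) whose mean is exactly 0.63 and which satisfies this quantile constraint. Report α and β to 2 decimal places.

With mean 0.63 fixed, write α = 0.63s, β = 0.37s where s = α+β.
Need P(θ < 0.7) = 0.8 under Beta(0.63s, 0.37s). Normal approximation: (q−m)/√(m(1−m)/s) ≈ z_{0.8} = 0.842, so s ≈ 0.63·0.37·(0.842)²/(0.7−0.63)² = 33.7.
At s = 33.7: P(θ<0.7) ≈ 0.797. Adjusting to match 0.8 gives s ≈ 34.42.
So α = 0.63·34.42 ≈ 21.69, β = 0.37·34.42 ≈ 12.74.

α ≈ 21.69, β ≈ 12.74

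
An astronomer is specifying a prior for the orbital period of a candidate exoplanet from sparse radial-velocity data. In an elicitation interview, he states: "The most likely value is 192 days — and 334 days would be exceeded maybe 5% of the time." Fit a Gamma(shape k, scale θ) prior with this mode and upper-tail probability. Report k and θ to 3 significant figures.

k ≈ 10.1, θ ≈ 21.1

Gamma(k,θ) with k>1 has mode (k−1)θ, so θ = 192/(k−1).
Need P(X < 334) = 0.95 with θ tied to k this way. Start at k = 2, θ = 192: P(X<334) ≈ 0.519.
Too low — raise k to concentrate. Iterating converges to k ≈ 10.1.
Then θ = 192/(10.1−1) ≈ 21.1.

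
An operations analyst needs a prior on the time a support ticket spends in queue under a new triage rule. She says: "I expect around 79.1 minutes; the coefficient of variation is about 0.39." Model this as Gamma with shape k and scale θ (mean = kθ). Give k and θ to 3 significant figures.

k ≈ 6.57, θ ≈ 12

For Gamma(k, scale θ): mean = kθ, variance = kθ², so CV = 1/√k.
CV = 0.39, hence k = 1/CV² = 6.57.
Then θ = mean/k = 79.1/6.57 = 12.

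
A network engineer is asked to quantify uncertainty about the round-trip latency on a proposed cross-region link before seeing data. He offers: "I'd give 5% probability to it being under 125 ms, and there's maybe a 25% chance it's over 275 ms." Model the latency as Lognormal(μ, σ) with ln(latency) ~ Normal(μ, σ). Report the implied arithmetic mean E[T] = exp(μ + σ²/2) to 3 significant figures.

E[T] ≈ 232 ms

If T ~ Lognormal(μ,σ) then ln T ~ Normal(μ,σ), so the p-quantile of ln T is μ + z_p·σ.
ln(125) = 4.828 and ln(275) = 5.617; z_{0.05} = -1.645, z_{0.75} = 0.6745.
σ = (5.617 − 4.828)/(0.6745 − (-1.645)) = 0.340.
μ = 4.828 − (-1.645)·0.340 = 5.387.
E[T] = exp(μ + σ²/2) = exp(5.387 + 0.0578) = 232 ms.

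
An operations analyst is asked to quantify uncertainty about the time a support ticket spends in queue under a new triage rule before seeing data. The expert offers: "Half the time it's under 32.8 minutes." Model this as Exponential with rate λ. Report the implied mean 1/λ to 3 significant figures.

Exponential median = ln 2 / λ, so λ = ln 2 / 32.8 = 0.0211.
Mean = 1/λ = 47.3 minutes.

mean ≈ 47.3 minutes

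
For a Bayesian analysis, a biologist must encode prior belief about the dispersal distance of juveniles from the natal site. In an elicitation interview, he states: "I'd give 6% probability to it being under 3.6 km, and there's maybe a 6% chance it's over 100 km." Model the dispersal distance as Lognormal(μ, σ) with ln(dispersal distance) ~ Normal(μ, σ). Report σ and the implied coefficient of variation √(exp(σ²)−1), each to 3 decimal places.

If T ~ Lognormal(μ,σ) then ln T ~ Normal(μ,σ), so the p-quantile of ln T is μ + z_p·σ.
ln(3.6) = 1.281 and ln(100) = 4.605; z_{0.06} = -1.555, z_{0.94} = 1.555.
σ = (4.605 − 1.281)/(1.555 − (-1.555)) = 1.069.
μ = 1.281 − (-1.555)·1.069 = 2.943.
CV = √(exp(σ²)−1) = √(exp(1.1429)−1) = 1.461.

σ ≈ 1.069, CV ≈ 1.461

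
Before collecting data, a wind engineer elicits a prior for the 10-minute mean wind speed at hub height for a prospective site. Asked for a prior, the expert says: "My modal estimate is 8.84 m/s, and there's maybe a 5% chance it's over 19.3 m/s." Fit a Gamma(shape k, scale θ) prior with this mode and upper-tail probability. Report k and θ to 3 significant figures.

Gamma(k,θ) with k>1 has mode (k−1)θ, so θ = 8.84/(k−1).
Need P(X < 19.3) = 0.95 with θ tied to k this way. Start at k = 2, θ = 8.84: P(X<19.3) ≈ 0.641.
Too low — raise k to concentrate. Iterating converges to k ≈ 5.52.
Then θ = 8.84/(5.52−1) ≈ 1.96.

k ≈ 5.52, θ ≈ 1.96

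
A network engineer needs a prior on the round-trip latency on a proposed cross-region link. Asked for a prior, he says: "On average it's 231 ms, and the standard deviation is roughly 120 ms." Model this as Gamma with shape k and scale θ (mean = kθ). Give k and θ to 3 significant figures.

For Gamma(k, scale θ): mean = kθ, variance = kθ², so CV = 1/√k.
CV = SD/mean = 120/231 = 0.5195, hence k = 1/CV² = 3.71.
Then θ = mean/k = 231/3.71 = 62.3.

k ≈ 3.71, θ ≈ 62.3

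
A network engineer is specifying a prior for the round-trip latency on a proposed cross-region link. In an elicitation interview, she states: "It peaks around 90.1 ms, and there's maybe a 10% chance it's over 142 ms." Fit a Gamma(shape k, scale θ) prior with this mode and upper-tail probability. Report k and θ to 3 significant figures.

k ≈ 10.1, θ ≈ 9.95

Gamma(k,θ) with k>1 has mode (k−1)θ, so θ = 90.1/(k−1).
Need P(X < 142) = 0.9 with θ tied to k this way. Start at k = 2, θ = 90.1: P(X<142) ≈ 0.467.
Too low — raise k to concentrate. Iterating converges to k ≈ 10.1.
Then θ = 90.1/(10.1−1) ≈ 9.95.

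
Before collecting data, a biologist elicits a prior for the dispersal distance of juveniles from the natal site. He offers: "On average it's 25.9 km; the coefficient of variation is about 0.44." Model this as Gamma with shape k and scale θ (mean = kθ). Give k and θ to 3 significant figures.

For Gamma(k, scale θ): mean = kθ, variance = kθ², so CV = 1/√k.
CV = 0.44, hence k = 1/CV² = 5.17.
Then θ = mean/k = 25.9/5.17 = 5.01.

k ≈ 5.17, θ ≈ 5.01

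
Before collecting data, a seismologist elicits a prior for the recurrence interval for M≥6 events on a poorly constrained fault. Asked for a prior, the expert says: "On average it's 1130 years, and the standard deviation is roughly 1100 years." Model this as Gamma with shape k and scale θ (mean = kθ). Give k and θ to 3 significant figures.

For Gamma(k, scale θ): mean = kθ, variance = kθ², so CV = 1/√k.
CV = SD/mean = 1100/1130 = 0.9735, hence k = 1/CV² = 1.06.
Then θ = mean/k = 1130/1.06 = 1070.

k ≈ 1.06, θ ≈ 1070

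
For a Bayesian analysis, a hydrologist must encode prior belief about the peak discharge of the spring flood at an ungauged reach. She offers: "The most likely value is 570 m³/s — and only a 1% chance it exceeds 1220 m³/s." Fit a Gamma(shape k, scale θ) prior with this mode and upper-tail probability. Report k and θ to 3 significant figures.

Gamma(k,θ) with k>1 has mode (k−1)θ, so θ = 570/(k−1).
Need P(X < 1220) = 0.99 with θ tied to k this way. Start at k = 2, θ = 570: P(X<1220) ≈ 0.631.
Too low — raise k to concentrate. Iterating converges to k ≈ 9.37.
Then θ = 570/(9.37−1) ≈ 68.1.

k ≈ 9.37, θ ≈ 68.1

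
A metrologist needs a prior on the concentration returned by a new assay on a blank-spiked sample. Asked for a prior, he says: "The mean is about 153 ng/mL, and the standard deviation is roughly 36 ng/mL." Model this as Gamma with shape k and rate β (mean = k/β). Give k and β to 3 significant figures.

k ≈ 18.1, β ≈ 0.118

For Gamma(k, rate β): mean = k/β, variance = k/β², so CV = 1/√k.
CV = SD/mean = 36/153 = 0.2353, hence k = 1/CV² = 18.1.
Then β = k/mean = 18.1/153 = 0.118.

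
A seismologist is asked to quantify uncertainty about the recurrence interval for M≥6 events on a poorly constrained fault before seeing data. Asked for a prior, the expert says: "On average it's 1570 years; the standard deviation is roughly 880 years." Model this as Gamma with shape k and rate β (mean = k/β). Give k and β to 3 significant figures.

k ≈ 3.18, β ≈ 0.00203

For Gamma(k, rate β): mean = k/β, variance = k/β², so CV = 1/√k.
CV = SD/mean = 880/1570 = 0.5605, hence k = 1/CV² = 3.18.
Then β = k/mean = 3.18/1570 = 0.00203.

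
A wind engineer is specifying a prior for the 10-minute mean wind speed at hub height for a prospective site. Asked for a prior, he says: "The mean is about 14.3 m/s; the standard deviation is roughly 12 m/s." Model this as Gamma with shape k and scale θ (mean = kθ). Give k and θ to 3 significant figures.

k ≈ 1.42, θ ≈ 10.1

For Gamma(k, scale θ): mean = kθ, variance = kθ², so CV = 1/√k.
CV = SD/mean = 12/14.3 = 0.8392, hence k = 1/CV² = 1.42.
Then θ = mean/k = 14.3/1.42 = 10.1.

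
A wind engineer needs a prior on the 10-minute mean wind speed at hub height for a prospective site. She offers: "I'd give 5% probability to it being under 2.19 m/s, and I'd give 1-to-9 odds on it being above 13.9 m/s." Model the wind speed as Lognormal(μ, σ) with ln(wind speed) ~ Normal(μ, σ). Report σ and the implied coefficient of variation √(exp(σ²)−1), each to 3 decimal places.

If T ~ Lognormal(μ,σ) then ln T ~ Normal(μ,σ), so the p-quantile of ln T is μ + z_p·σ.
ln(2.19) = 0.7839 and ln(13.9) = 2.632; z_{0.05} = -1.645, z_{0.9} = 1.282.
σ = (2.632 − 0.7839)/(1.282 − (-1.645)) = 0.631.
μ = 0.7839 − (-1.645)·0.631 = 1.823.
CV = √(exp(σ²)−1) = √(exp(0.3988)−1) = 0.700.

σ ≈ 0.631, CV ≈ 0.700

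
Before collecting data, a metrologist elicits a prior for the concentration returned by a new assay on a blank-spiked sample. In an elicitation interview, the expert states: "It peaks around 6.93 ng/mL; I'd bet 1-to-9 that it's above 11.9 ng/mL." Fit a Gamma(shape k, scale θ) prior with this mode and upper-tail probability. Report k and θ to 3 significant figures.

k ≈ 7.48, θ ≈ 1.07

Gamma(k,θ) with k>1 has mode (k−1)θ, so θ = 6.93/(k−1).
Need P(X < 11.9) = 0.9 with θ tied to k this way. Start at k = 2, θ = 6.93: P(X<11.9) ≈ 0.512.
Too low — raise k to concentrate. Iterating converges to k ≈ 7.48.
Then θ = 6.93/(7.48−1) ≈ 1.07.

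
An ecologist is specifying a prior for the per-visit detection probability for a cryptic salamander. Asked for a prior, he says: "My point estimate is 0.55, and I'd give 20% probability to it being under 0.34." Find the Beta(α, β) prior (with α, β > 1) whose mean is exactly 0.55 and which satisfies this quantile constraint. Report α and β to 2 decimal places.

With mean 0.55 fixed, write α = 0.55s, β = 0.45s where s = α+β.
Need P(θ < 0.34) = 0.2 under Beta(0.55s, 0.45s). Normal approximation: (q−m)/√(m(1−m)/s) ≈ z_{0.2} = -0.842, so s ≈ 0.55·0.45·(-0.842)²/(0.34−0.55)² = 4.0.
At s = 4.0: P(θ<0.34) ≈ 0.201. Adjusting to match 0.2 gives s ≈ 4.00.
So α = 0.55·4.00 ≈ 2.20, β = 0.45·4.00 ≈ 1.80.

α ≈ 2.20, β ≈ 1.80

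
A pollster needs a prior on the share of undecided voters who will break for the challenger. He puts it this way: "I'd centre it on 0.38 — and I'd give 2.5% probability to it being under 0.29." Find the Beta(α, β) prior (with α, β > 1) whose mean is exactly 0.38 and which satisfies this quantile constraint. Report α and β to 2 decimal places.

With mean 0.38 fixed, write α = 0.38s, β = 0.62s where s = α+β.
Need P(θ < 0.29) = 0.025 under Beta(0.38s, 0.62s). Normal approximation: (q−m)/√(m(1−m)/s) ≈ z_{0.025} = -1.96, so s ≈ 0.38·0.62·(-1.96)²/(0.29−0.38)² = 111.7.
At s = 111.7: P(θ<0.29) ≈ 0.022. Adjusting to match 0.025 gives s ≈ 105.07.
So α = 0.38·105.07 ≈ 39.93, β = 0.62·105.07 ≈ 65.14.

α ≈ 39.93, β ≈ 65.14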